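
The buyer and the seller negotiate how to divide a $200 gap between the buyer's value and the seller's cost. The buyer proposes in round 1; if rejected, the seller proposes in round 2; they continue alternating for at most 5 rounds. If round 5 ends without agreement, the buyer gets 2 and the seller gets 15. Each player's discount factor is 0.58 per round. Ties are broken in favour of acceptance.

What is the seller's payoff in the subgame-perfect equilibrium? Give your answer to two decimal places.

66.81

Round 5 (the buyer proposes): the seller gets 15 if talks fail, so the buyer offers 15 and keeps 185.
Round 4 (the seller proposes): the buyer can get 185 next round, worth 0.58 × 185 = 107.3 now, so the seller offers 107.3, keeping 92.7.
Round 3 (the buyer proposes): the seller can get 92.7 next round, worth 0.58 × 92.7 = 53.766 now, so the buyer offers 53.766, keeping 146.234.
Round 2 (the seller proposes): the buyer can get 146.234 next round, worth 0.58 × 146.234 = 84.81572 now; the seller offers that and keeps 115.18428.
Round 1 (the buyer proposes): the seller can get 115.18428 next round, worth 0.58 × 115.18428 = 66.8068824 now. The buyer offers 66.8068824 and keeps 200 − 66.8068824 = 133.1931176.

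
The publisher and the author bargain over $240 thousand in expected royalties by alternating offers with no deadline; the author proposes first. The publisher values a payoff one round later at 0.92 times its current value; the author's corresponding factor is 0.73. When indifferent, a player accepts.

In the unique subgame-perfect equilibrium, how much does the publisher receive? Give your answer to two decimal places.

In a stationary SPE each proposer offers the other exactly their discounted continuation value.
If the author keeps x when proposing and the publisher keeps y when proposing, then x = 240 − 0.92y and y = 240 − 0.73x.
Solving: x = 240(1 − 0.92) / (1 − 0.73·0.92) = 19.2 / 0.3284 ≈ 58.4653.
The publisher gets 240 − 58.4653 ≈ 181.5347.

181.53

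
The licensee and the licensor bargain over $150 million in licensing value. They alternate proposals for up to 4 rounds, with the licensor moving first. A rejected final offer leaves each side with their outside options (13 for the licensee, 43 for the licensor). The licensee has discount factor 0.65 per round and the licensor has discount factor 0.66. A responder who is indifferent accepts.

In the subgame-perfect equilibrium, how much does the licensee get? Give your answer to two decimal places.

Round 4 (the licensee proposes): the licensor gets 43 if talks fail, so the licensee offers 43 and keeps 107.
Round 3 (the licensor proposes): the licensee can get 107 next round, worth 0.65 × 107 = 69.55 now. The licensor offers 69.55 and keeps 150 − 69.55 = 80.45.
Round 2 (the licensee proposes): the licensor can get 80.45 next round, worth 0.66 × 80.45 = 53.097 now; the licensee offers that and keeps 96.903.
Round 1 (the licensor proposes): the licensee can get 96.903 next round, worth 0.65 × 96.903 = 62.98695 now; the licensor offers that and keeps 87.01305.

62.99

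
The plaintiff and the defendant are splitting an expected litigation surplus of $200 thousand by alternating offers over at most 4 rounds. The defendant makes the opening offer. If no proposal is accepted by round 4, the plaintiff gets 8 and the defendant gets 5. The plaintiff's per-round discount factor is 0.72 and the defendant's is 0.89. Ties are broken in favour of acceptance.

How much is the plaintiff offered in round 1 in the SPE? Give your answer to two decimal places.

Solve by backward induction from round 4.
Round 4 (the plaintiff proposes): the defendant gets 5 if talks fail, so the plaintiff offers 5 and keeps 195.
Round 3 (the defendant proposes): the plaintiff can get 195 next round, worth 0.72 × 195 = 140.4 now; the defendant offers that and keeps 59.6.
Round 2 (the plaintiff proposes): the defendant can get 59.6 next round, worth 0.89 × 59.6 = 53.044 now; the plaintiff offers that and keeps 146.956.
Round 1 (the defendant proposes): the plaintiff can get 146.956 next round, worth 0.72 × 146.956 = 105.80832 now, so the defendant offers 105.80832, keeping 94.19168.

105.81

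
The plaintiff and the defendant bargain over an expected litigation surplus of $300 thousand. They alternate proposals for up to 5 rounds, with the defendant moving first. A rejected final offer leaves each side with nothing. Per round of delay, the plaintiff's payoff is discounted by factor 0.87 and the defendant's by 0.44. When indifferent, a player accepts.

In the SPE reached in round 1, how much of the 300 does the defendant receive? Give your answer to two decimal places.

97.89

Round 5 (the defendant proposes): the plaintiff will accept anything ≥ 0, so the defendant offers 0 and keeps 300.
Round 4 (the plaintiff proposes): the defendant can get 300 next round, worth 0.44 × 300 = 132 now. The plaintiff offers 132 and keeps 300 − 132 = 168.
Round 3 (the defendant proposes): the plaintiff can get 168 next round, worth 0.87 × 168 = 146.16 now; the defendant offers that and keeps 153.84.
Round 2 (the plaintiff proposes): the defendant can get 153.84 next round, worth 0.44 × 153.84 = 67.6896 now, so the plaintiff offers 67.6896, keeping 232.3104.
Round 1 (the defendant proposes): the plaintiff can get 232.3104 next round, worth 0.87 × 232.3104 = 202.110048 now; the defendant offers that and keeps 97.889952.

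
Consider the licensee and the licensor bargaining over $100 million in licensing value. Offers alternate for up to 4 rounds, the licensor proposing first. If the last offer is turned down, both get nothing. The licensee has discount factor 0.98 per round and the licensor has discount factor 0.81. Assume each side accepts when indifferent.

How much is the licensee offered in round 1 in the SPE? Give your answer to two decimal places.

Round 4 (the licensee proposes): the licensor will accept anything ≥ 0, so the licensee offers 0 and keeps 100.
Round 3 (the licensor proposes): the licensee can get 100 next round, worth 0.98 × 100 = 98 now. The licensor offers 98 and keeps 100 − 98 = 2.
Round 2 (the licensee proposes): the licensor can get 2 next round, worth 0.81 × 2 = 1.62 now, so the licensee offers 1.62, keeping 98.38.
Round 1 (the licensor proposes): the licensee can get 98.38 next round, worth 0.98 × 98.38 = 96.4124 now; the licensor offers that and keeps 3.5876.

96.41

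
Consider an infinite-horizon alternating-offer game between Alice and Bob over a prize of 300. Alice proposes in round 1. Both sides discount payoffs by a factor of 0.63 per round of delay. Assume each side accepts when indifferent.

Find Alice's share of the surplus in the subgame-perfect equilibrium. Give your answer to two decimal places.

Let x be Alice's share when Alice proposes and y be Bob's share when Bob proposes.
Bob accepts iff offered ≥ 0.63·y, so x = 300 − 0.63y. Symmetrically y = 300 − 0.63x.
Substituting: x = 300 − 0.63(300 − 0.63x), giving x(1 − 0.63·0.63) = 300(1 − 0.63).
So x = 300 × 0.37 / 0.6031 ≈ 184.0491, and Bob receives 300 − x ≈ 115.9509.

184.05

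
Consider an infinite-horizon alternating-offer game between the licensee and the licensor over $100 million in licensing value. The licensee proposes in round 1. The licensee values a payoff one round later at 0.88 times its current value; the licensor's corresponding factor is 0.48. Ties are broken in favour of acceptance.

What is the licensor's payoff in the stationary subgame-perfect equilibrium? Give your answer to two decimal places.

9.97

In a stationary SPE each proposer offers the other exactly their discounted continuation value.
If the licensee keeps x when proposing and the licensor keeps y when proposing, then x = 100 − 0.48y and y = 100 − 0.88x.
Solving: x = 100(1 − 0.48) / (1 − 0.88·0.48) = 52 / 0.5776 ≈ 90.0277.
The licensor gets 100 − 90.0277 ≈ 9.9723.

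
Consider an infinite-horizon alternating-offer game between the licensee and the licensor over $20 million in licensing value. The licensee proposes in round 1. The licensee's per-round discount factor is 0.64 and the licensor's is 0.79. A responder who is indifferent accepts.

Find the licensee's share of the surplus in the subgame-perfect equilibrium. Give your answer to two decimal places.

Let x be the licensee's share when the licensee proposes and y be the licensor's share when the licensor proposes.
The licensor accepts iff offered ≥ 0.79·y, so x = 20 − 0.79y. Symmetrically y = 20 − 0.64x.
Substituting: x = 20 − 0.79(20 − 0.64x), giving x(1 − 0.64·0.79) = 20(1 − 0.79).
So x = 20 × 0.21 / 0.4944 ≈ 8.4951, and the licensor receives 20 − x ≈ 11.5049.

8.50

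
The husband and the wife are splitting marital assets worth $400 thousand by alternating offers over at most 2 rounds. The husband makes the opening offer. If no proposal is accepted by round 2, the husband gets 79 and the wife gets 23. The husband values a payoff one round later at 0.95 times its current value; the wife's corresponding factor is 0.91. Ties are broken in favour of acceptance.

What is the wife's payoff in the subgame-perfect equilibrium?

292.11

Round 2 (the wife proposes): the husband gets 79 if talks fail, so the wife offers 79 and keeps 321.
Round 1 (the husband proposes): the wife can get 321 next round, worth 0.91 × 321 = 292.11 now, so the husband offers 292.11, keeping 107.89.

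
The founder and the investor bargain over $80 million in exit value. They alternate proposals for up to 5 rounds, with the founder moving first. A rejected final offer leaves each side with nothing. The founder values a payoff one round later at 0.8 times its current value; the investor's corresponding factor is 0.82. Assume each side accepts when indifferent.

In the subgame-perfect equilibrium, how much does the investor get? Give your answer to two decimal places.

21.73

Solve by backward induction from round 5.
Round 5 (the founder proposes): the investor will accept anything ≥ 0, so the founder offers 0 and keeps 80.
Round 4 (the investor proposes): the founder can get 80 next round, worth 0.8 × 80 = 64 now. The investor offers 64 and keeps 80 − 64 = 16.
Round 3 (the founder proposes): the investor can get 16 next round, worth 0.82 × 16 = 13.12 now; the founder offers that and keeps 66.88.
Round 2 (the investor proposes): the founder can get 66.88 next round, worth 0.8 × 66.88 = 53.504 now. The investor offers 53.504 and keeps 80 − 53.504 = 26.496.
Round 1 (the founder proposes): the investor can get 26.496 next round, worth 0.82 × 26.496 = 21.72672 now. The founder offers 21.72672 and keeps 80 − 21.72672 = 58.27328.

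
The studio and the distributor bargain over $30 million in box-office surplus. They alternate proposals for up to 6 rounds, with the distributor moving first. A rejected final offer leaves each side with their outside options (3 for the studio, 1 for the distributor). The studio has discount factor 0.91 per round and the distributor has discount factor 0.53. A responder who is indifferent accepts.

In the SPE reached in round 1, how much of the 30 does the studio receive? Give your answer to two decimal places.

25.16

Round 6 (the studio proposes): the distributor gets 1 if talks fail, so the studio offers 1 and keeps 29.
Round 5 (the distributor proposes): the studio can get 29 next round, worth 0.91 × 29 = 26.39 now. The distributor offers 26.39 and keeps 30 − 26.39 = 3.61.
Round 4 (the studio proposes): the distributor can get 3.61 next round, worth 0.53 × 3.61 = 1.9133 now; the studio offers that and keeps 28.0867.
Round 3 (the distributor proposes): the studio can get 28.0867 next round, worth 0.91 × 28.0867 = 25.558897 now. The distributor offers 25.558897 and keeps 30 − 25.558897 = 4.441103.
Round 2 (the studio proposes): the distributor can get 4.441103 next round, worth 0.53 × 4.441103 = 2.35378459 now. The studio offers 2.35378459 and keeps 30 − 2.35378459 = 27.64621541.
Round 1 (the distributor proposes): the studio can get 27.64621541 next round, worth 0.91 × 27.64621541 = 25.1580560231 now; the distributor offers that and keeps 4.8419439769.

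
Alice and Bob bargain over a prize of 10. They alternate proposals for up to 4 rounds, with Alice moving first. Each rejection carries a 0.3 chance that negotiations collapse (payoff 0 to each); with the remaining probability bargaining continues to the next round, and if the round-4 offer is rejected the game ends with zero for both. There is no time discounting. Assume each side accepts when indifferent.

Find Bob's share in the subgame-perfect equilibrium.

Round 4 (Bob proposes): Alice will accept anything ≥ 0, so Bob offers 0 and keeps 10.
Round 3 (Alice proposes): rejecting gives Bob an expected 0.7 × 10 = 7; Alice offers that and keeps 3.
Round 2 (Bob proposes): rejecting gives Alice an expected 0.7 × 3 = 2.1; Bob offers that and keeps 7.9.
Round 1 (Alice proposes): rejecting gives Bob an expected 0.7 × 7.9 = 5.53, so Alice offers 5.53, keeping 4.47.

5.53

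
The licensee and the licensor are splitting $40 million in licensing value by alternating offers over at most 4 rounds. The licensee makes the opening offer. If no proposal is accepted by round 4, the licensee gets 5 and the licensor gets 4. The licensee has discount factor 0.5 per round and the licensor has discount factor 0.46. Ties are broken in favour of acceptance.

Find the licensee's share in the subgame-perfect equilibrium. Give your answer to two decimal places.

27.10

Solve by backward induction from round 4.
Round 4 (the licensor proposes): the licensee gets 5 if talks fail, so the licensor offers 5 and keeps 35.
Round 3 (the licensee proposes): the licensor can get 35 next round, worth 0.46 × 35 = 16.1 now. The licensee offers 16.1 and keeps 40 − 16.1 = 23.9.
Round 2 (the licensor proposes): the licensee can get 23.9 next round, worth 0.5 × 23.9 = 11.95 now, so the licensor offers 11.95, keeping 28.05.
Round 1 (the licensee proposes): the licensor can get 28.05 next round, worth 0.46 × 28.05 = 12.903 now; the licensee offers that and keeps 27.097.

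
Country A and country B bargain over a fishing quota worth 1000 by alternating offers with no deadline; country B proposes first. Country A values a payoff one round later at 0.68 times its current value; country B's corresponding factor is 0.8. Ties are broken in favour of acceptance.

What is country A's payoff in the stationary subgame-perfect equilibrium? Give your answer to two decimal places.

Let x be country B's share when country B proposes and y be country A's share when country A proposes.
Country A accepts iff offered ≥ 0.68·y, so x = 1000 − 0.68y. Symmetrically y = 1000 − 0.8x.
Substituting: x = 1000 − 0.68(1000 − 0.8x), giving x(1 − 0.8·0.68) = 1000(1 − 0.68).
So x = 1000 × 0.32 / 0.456 ≈ 701.7544, and country A receives 1000 − x ≈ 298.2456.

298.25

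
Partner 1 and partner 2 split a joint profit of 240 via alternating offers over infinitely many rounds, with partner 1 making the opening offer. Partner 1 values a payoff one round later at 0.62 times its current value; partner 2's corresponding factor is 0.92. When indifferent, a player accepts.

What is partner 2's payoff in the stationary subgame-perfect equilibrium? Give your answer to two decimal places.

195.31

In a stationary SPE each proposer offers the other exactly their discounted continuation value.
If partner 1 keeps x when proposing and partner 2 keeps y when proposing, then x = 240 − 0.92y and y = 240 − 0.62x.
Solving: x = 240(1 − 0.92) / (1 − 0.62·0.92) = 19.2 / 0.4296 ≈ 44.6927.
Partner 2 gets 240 − 44.6927 ≈ 195.3073.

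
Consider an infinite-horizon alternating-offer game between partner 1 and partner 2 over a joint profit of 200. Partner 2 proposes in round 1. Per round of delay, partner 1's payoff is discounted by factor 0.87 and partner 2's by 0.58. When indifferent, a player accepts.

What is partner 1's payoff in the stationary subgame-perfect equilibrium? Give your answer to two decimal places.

147.52

When partner 2 proposes, partner 1 accepts any offer worth at least 0.87 times what partner 1 would get by proposing next round; and vice versa.
This gives x = 200 − 0.87y and y = 200 − 0.58x, where x and y are each side's share when it proposes.
Hence (1 − 0.87·0.58)x = 200(1 − 0.87), i.e. 0.4954·x = 26.
x ≈ 52.4828; partner 1's share is 200 − x ≈ 147.5172.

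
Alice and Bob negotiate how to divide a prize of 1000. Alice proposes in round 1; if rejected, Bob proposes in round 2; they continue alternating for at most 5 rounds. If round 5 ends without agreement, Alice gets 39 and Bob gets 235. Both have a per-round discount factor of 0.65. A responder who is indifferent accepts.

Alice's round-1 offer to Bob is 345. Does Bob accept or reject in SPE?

Reject

Work out Bob's continuation value if the offer is rejected.
Round 5 (Alice proposes): Bob gets 235 if talks fail, so Alice offers 235 and keeps 765.
Round 4 (Bob proposes): Alice can get 765 next round, worth 0.65 × 765 = 497.25 now; Bob offers that and keeps 502.75.
Round 3 (Alice proposes): Bob can get 502.75 next round, worth 0.65 × 502.75 = 326.7875 now, so Alice offers 326.7875, keeping 673.2125.
Round 2 (Bob proposes): Alice can get 673.2125 next round, worth 0.65 × 673.2125 = 437.588125 now; Bob offers that and keeps 562.411875.
So by rejecting in round 1, Bob gets 562.411875 next round, worth 0.65 × 562.411875 = 365.56771875 now.
Offer 345 < 365.56771875, so Bob rejects.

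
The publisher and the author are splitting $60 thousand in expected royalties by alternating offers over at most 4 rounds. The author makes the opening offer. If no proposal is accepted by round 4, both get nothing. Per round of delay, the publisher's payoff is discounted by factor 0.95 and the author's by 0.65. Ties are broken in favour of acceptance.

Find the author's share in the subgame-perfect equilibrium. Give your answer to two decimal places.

Round 4 (the publisher proposes): rejection yields 0 for the author; the publisher offers 0 and keeps 60.
Round 3 (the author proposes): the publisher can get 60 next round, worth 0.95 × 60 = 57 now. The author offers 57 and keeps 60 − 57 = 3.
Round 2 (the publisher proposes): the author can get 3 next round, worth 0.65 × 3 = 1.95 now, so the publisher offers 1.95, keeping 58.05.
Round 1 (the author proposes): the publisher can get 58.05 next round, worth 0.95 × 58.05 = 55.1475 now, so the author offers 55.1475, keeping 4.8525.

4.85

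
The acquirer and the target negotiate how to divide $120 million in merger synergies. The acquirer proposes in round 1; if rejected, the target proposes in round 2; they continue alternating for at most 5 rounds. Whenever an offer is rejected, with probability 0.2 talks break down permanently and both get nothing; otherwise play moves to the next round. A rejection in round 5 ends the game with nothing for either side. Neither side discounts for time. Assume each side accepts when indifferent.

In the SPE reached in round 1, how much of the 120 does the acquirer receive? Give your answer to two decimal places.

Round 5 (the acquirer proposes): the target will accept anything ≥ 0, so the acquirer offers 0 and keeps 120.
Round 4 (the target proposes): rejecting gives the acquirer an expected 0.8 × 120 = 96; the target offers that and keeps 24.
Round 3 (the acquirer proposes): rejecting gives the target an expected 0.8 × 24 = 19.2, so the acquirer offers 19.2, keeping 100.8.
Round 2 (the target proposes): rejecting gives the acquirer an expected 0.8 × 100.8 = 80.64; the target offers that and keeps 39.36.
Round 1 (the acquirer proposes): rejecting gives the target an expected 0.8 × 39.36 = 31.488. The acquirer offers 31.488 and keeps 120 − 31.488 = 88.512.

88.51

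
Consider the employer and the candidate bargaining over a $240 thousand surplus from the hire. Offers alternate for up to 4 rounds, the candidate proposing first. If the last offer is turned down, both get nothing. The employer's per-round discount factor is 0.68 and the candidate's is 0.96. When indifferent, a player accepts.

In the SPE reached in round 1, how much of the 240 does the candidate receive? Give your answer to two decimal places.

126.94

Round 4 (the employer proposes): the candidate will accept anything ≥ 0, so the employer offers 0 and keeps 240.
Round 3 (the candidate proposes): the employer can get 240 next round, worth 0.68 × 240 = 163.2 now. The candidate offers 163.2 and keeps 240 − 163.2 = 76.8.
Round 2 (the employer proposes): the candidate can get 76.8 next round, worth 0.96 × 76.8 = 73.728 now, so the employer offers 73.728, keeping 166.272.
Round 1 (the candidate proposes): the employer can get 166.272 next round, worth 0.68 × 166.272 = 113.06496 now; the candidate offers that and keeps 126.93504.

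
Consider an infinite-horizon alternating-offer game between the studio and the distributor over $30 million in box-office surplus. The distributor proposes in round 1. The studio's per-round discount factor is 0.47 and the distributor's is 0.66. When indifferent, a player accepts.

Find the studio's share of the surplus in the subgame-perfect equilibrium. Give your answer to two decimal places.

6.95

Let x be the distributor's share when the distributor proposes and y be the studio's share when the studio proposes.
The studio accepts iff offered ≥ 0.47·y, so x = 30 − 0.47y. Symmetrically y = 30 − 0.66x.
Substituting: x = 30 − 0.47(30 − 0.66x), giving x(1 − 0.66·0.47) = 30(1 − 0.47).
So x = 30 × 0.53 / 0.6898 ≈ 23.0502, and the studio receives 30 − x ≈ 6.9498.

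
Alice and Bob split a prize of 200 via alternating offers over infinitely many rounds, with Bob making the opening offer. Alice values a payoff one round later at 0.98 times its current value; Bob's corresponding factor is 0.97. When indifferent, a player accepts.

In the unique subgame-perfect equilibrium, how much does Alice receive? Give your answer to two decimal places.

119.03

In a stationary SPE each proposer offers the other exactly their discounted continuation value.
If Bob keeps x when proposing and Alice keeps y when proposing, then x = 200 − 0.98y and y = 200 − 0.97x.
Solving: x = 200(1 − 0.98) / (1 − 0.97·0.98) = 4 / 0.0494 ≈ 80.9717.
Alice gets 200 − 80.9717 ≈ 119.0283.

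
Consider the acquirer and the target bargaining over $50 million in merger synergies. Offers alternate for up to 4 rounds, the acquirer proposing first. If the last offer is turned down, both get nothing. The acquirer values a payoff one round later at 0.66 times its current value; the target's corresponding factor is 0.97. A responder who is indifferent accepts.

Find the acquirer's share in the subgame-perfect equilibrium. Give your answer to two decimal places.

2.46

Round 4 (the target proposes): the acquirer will accept anything ≥ 0, so the target offers 0 and keeps 50.
Round 3 (the acquirer proposes): the target can get 50 next round, worth 0.97 × 50 = 48.5 now, so the acquirer offers 48.5, keeping 1.5.
Round 2 (the target proposes): the acquirer can get 1.5 next round, worth 0.66 × 1.5 = 0.99 now. The target offers 0.99 and keeps 50 − 0.99 = 49.01.
Round 1 (the acquirer proposes): the target can get 49.01 next round, worth 0.97 × 49.01 = 47.5397 now; the acquirer offers that and keeps 2.4603.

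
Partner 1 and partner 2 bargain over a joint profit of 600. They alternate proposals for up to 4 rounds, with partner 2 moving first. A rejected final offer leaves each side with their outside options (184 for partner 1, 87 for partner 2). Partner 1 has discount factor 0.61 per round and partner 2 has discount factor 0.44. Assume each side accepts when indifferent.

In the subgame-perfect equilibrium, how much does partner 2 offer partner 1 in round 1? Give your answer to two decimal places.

288.95

Work backward from the last round.
Round 4 (partner 1 proposes): partner 2 gets 87 if talks fail, so partner 1 offers 87 and keeps 513.
Round 3 (partner 2 proposes): partner 1 can get 513 next round, worth 0.61 × 513 = 312.93 now; partner 2 offers that and keeps 287.07.
Round 2 (partner 1 proposes): partner 2 can get 287.07 next round, worth 0.44 × 287.07 = 126.3108 now; partner 1 offers that and keeps 473.6892.
Round 1 (partner 2 proposes): partner 1 can get 473.6892 next round, worth 0.61 × 473.6892 = 288.950412 now, so partner 2 offers 288.950412, keeping 311.049588.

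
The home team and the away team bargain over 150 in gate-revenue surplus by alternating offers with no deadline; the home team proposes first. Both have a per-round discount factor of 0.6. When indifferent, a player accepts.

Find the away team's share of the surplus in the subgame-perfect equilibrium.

56.25

When the home team proposes, the away team accepts any offer worth at least 0.6 times what the away team would get by proposing next round; and vice versa.
This gives x = 150 − 0.6y and y = 150 − 0.6x, where x and y are each side's share when it proposes.
Hence (1 − 0.6·0.6)x = 150(1 − 0.6), i.e. 0.64·x = 60.
x = 93.75; the away team's share is 150 − x = 56.25.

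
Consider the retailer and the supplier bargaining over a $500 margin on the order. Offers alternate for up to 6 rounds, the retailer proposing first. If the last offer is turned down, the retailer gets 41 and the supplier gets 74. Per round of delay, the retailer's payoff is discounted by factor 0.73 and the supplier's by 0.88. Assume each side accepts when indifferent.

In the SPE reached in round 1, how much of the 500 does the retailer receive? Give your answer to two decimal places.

Round 6 (the supplier proposes): the retailer gets 41 if talks fail, so the supplier offers 41 and keeps 459.
Round 5 (the retailer proposes): the supplier can get 459 next round, worth 0.88 × 459 = 403.92 now; the retailer offers that and keeps 96.08.
Round 4 (the supplier proposes): the retailer can get 96.08 next round, worth 0.73 × 96.08 = 70.1384 now; the supplier offers that and keeps 429.8616.
Round 3 (the retailer proposes): the supplier can get 429.8616 next round, worth 0.88 × 429.8616 = 378.278208 now; the retailer offers that and keeps 121.721792.
Round 2 (the supplier proposes): the retailer can get 121.721792 next round, worth 0.73 × 121.721792 = 88.85690816 now; the supplier offers that and keeps 411.14309184.
Round 1 (the retailer proposes): the supplier can get 411.14309184 next round, worth 0.88 × 411.14309184 = 361.8059208192 now. The retailer offers 361.8059208192 and keeps 500 − 361.8059208192 = 138.1940791808.

138.19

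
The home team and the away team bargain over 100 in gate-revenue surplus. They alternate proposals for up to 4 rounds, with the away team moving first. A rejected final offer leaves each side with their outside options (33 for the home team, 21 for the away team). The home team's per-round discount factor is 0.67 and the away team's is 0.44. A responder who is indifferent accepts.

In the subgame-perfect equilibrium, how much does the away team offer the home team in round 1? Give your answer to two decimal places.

53.12

Round 4 (the home team proposes): the away team gets 21 if talks fail, so the home team offers 21 and keeps 79.
Round 3 (the away team proposes): the home team can get 79 next round, worth 0.67 × 79 = 52.93 now, so the away team offers 52.93, keeping 47.07.
Round 2 (the home team proposes): the away team can get 47.07 next round, worth 0.44 × 47.07 = 20.7108 now. The home team offers 20.7108 and keeps 100 − 20.7108 = 79.2892.
Round 1 (the away team proposes): the home team can get 79.2892 next round, worth 0.67 × 79.2892 = 53.123764 now; the away team offers that and keeps 46.876236.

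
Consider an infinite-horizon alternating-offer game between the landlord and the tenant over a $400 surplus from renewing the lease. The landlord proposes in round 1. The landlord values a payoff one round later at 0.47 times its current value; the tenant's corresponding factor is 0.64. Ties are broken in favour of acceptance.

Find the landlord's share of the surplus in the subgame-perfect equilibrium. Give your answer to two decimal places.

205.95

In a stationary SPE each proposer offers the other exactly their discounted continuation value.
If the landlord keeps x when proposing and the tenant keeps y when proposing, then x = 400 − 0.64y and y = 400 − 0.47x.
Solving: x = 400(1 − 0.64) / (1 − 0.47·0.64) = 144 / 0.6992 ≈ 205.9497.
The tenant gets 400 − 205.9497 ≈ 194.0503.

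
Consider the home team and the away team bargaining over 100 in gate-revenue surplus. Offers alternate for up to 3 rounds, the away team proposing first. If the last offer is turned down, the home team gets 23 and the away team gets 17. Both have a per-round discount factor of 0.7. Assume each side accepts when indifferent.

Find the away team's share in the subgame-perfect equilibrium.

67.73

Round 3 (the away team proposes): the home team gets 23 if talks fail, so the away team offers 23 and keeps 77.
Round 2 (the home team proposes): the away team can get 77 next round, worth 0.7 × 77 = 53.9 now; the home team offers that and keeps 46.1.
Round 1 (the away team proposes): the home team can get 46.1 next round, worth 0.7 × 46.1 = 32.27 now; the away team offers that and keeps 67.73.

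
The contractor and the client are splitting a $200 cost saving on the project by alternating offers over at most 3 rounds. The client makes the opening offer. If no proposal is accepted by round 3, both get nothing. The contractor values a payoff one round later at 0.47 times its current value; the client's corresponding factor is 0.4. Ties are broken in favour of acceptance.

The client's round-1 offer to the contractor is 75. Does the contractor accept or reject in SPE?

Round 3 (the client proposes): rejection yields 0 for the contractor; the client offers 0 and keeps 200.
Round 2 (the contractor proposes): the client can get 200 next round, worth 0.4 × 200 = 80 now; the contractor offers that and keeps 120.
So by rejecting in round 1, the contractor gets 120 next round, worth 0.47 × 120 = 56.4 now.
Offer 75 ≥ 56.4, so the contractor accepts.

Accept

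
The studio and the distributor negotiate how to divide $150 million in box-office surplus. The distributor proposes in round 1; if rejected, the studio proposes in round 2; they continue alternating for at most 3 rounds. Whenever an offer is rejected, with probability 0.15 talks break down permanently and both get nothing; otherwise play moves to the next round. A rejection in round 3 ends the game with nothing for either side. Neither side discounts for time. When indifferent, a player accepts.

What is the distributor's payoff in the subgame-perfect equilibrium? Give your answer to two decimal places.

Round 3 (the distributor proposes): the studio will accept anything ≥ 0, so the distributor offers 0 and keeps 150.
Round 2 (the studio proposes): rejecting gives the distributor an expected 0.85 × 150 = 127.5, so the studio offers 127.5, keeping 22.5.
Round 1 (the distributor proposes): rejecting gives the studio an expected 0.85 × 22.5 = 19.125. The distributor offers 19.125 and keeps 150 − 19.125 = 130.875.

130.88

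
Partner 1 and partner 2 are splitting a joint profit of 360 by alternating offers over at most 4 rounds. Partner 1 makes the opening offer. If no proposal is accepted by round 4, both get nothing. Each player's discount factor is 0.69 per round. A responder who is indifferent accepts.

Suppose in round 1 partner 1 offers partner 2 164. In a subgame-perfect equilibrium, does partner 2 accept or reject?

Round 4 (partner 2 proposes): partner 1 will accept anything ≥ 0, so partner 2 offers 0 and keeps 360.
Round 3 (partner 1 proposes): partner 2 can get 360 next round, worth 0.69 × 360 = 248.4 now; partner 1 offers that and keeps 111.6.
Round 2 (partner 2 proposes): partner 1 can get 111.6 next round, worth 0.69 × 111.6 = 77.004 now. Partner 2 offers 77.004 and keeps 360 − 77.004 = 282.996.
So by rejecting in round 1, partner 2 gets 282.996 next round, worth 0.69 × 282.996 = 195.26724 now.
Offer 164 < 195.26724, so partner 2 rejects.

Reject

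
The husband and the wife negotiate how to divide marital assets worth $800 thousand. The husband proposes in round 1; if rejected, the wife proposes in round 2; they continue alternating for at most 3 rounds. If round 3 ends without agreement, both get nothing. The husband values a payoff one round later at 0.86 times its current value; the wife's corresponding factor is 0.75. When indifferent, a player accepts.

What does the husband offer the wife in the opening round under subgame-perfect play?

84

By backward induction:
Round 3 (the husband proposes): rejection yields 0 for the wife; the husband offers 0 and keeps 800.
Round 2 (the wife proposes): the husband can get 800 next round, worth 0.86 × 800 = 688 now, so the wife offers 688, keeping 112.
Round 1 (the husband proposes): the wife can get 112 next round, worth 0.75 × 112 = 84 now, so the husband offers 84, keeping 716.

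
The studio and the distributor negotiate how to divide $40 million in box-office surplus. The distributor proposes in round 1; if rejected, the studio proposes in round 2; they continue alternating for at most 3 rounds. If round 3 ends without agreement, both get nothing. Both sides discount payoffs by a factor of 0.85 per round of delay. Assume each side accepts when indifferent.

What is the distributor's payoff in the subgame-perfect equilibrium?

34.9

Round 3 (the distributor proposes): rejection yields 0 for the studio; the distributor offers 0 and keeps 40.
Round 2 (the studio proposes): the distributor can get 40 next round, worth 0.85 × 40 = 34 now. The studio offers 34 and keeps 40 − 34 = 6.
Round 1 (the distributor proposes): the studio can get 6 next round, worth 0.85 × 6 = 5.1 now. The distributor offers 5.1 and keeps 40 − 5.1 = 34.9.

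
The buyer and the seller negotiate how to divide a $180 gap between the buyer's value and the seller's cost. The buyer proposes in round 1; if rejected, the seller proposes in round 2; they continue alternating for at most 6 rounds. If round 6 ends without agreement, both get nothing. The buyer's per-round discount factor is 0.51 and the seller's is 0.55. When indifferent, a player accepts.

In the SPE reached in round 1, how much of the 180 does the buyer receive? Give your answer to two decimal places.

Round 6 (the seller proposes): the buyer will accept anything ≥ 0, so the seller offers 0 and keeps 180.
Round 5 (the buyer proposes): the seller can get 180 next round, worth 0.55 × 180 = 99 now. The buyer offers 99 and keeps 180 − 99 = 81.
Round 4 (the seller proposes): the buyer can get 81 next round, worth 0.51 × 81 = 41.31 now, so the seller offers 41.31, keeping 138.69.
Round 3 (the buyer proposes): the seller can get 138.69 next round, worth 0.55 × 138.69 = 76.2795 now. The buyer offers 76.2795 and keeps 180 − 76.2795 = 103.7205.
Round 2 (the seller proposes): the buyer can get 103.7205 next round, worth 0.51 × 103.7205 = 52.897455 now, so the seller offers 52.897455, keeping 127.102545.
Round 1 (the buyer proposes): the seller can get 127.102545 next round, worth 0.55 × 127.102545 = 69.90639975 now, so the buyer offers 69.90639975, keeping 110.09360025.

110.09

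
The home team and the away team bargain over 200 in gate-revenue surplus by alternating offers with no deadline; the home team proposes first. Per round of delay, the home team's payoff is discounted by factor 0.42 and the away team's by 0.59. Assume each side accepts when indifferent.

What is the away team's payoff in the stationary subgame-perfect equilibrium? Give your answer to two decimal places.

When the home team proposes, the away team accepts any offer worth at least 0.59 times what the away team would get by proposing next round; and vice versa.
This gives x = 200 − 0.59y and y = 200 − 0.42x, where x and y are each side's share when it proposes.
Hence (1 − 0.59·0.42)x = 200(1 − 0.59), i.e. 0.7522·x = 82.
x ≈ 109.0136; the away team's share is 200 − x ≈ 90.9864.

90.99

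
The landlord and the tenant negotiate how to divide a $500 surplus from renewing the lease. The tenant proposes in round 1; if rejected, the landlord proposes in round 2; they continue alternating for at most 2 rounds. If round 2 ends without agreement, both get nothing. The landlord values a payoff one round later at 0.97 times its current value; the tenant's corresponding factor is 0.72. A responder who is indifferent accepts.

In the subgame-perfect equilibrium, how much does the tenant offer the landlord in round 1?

Round 2 (the landlord proposes): the tenant will accept anything ≥ 0, so the landlord offers 0 and keeps 500.
Round 1 (the tenant proposes): the landlord can get 500 next round, worth 0.97 × 500 = 485 now. The tenant offers 485 and keeps 500 − 485 = 15.

485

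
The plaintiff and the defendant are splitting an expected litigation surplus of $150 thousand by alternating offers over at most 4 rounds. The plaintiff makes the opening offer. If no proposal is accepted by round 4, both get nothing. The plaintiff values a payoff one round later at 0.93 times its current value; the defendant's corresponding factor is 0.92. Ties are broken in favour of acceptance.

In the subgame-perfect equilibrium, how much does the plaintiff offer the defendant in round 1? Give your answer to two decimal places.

127.73

Work backward from the last round.
Round 4 (the defendant proposes): rejection yields 0 for the plaintiff; the defendant offers 0 and keeps 150.
Round 3 (the plaintiff proposes): the defendant can get 150 next round, worth 0.92 × 150 = 138 now; the plaintiff offers that and keeps 12.
Round 2 (the defendant proposes): the plaintiff can get 12 next round, worth 0.93 × 12 = 11.16 now; the defendant offers that and keeps 138.84.
Round 1 (the plaintiff proposes): the defendant can get 138.84 next round, worth 0.92 × 138.84 = 127.7328 now. The plaintiff offers 127.7328 and keeps 150 − 127.7328 = 22.2672.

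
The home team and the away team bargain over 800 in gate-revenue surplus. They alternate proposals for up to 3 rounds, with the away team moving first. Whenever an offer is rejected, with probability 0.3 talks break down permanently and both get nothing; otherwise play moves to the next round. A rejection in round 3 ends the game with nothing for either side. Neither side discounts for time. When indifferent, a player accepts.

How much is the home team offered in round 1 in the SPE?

Round 3 (the away team proposes): the home team will accept anything ≥ 0, so the away team offers 0 and keeps 800.
Round 2 (the home team proposes): rejecting gives the away team an expected 0.7 × 800 = 560, so the home team offers 560, keeping 240.
Round 1 (the away team proposes): rejecting gives the home team an expected 0.7 × 240 = 168, so the away team offers 168, keeping 632.

168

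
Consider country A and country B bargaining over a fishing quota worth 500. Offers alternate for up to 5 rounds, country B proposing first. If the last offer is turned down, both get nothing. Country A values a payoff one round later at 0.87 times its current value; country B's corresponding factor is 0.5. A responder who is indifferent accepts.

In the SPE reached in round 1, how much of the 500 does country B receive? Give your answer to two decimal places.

187.89

Round 5 (country B proposes): country A will accept anything ≥ 0, so country B offers 0 and keeps 500.
Round 4 (country A proposes): country B can get 500 next round, worth 0.5 × 500 = 250 now; country A offers that and keeps 250.
Round 3 (country B proposes): country A can get 250 next round, worth 0.87 × 250 = 217.5 now, so country B offers 217.5, keeping 282.5.
Round 2 (country A proposes): country B can get 282.5 next round, worth 0.5 × 282.5 = 141.25 now. Country A offers 141.25 and keeps 500 − 141.25 = 358.75.
Round 1 (country B proposes): country A can get 358.75 next round, worth 0.87 × 358.75 = 312.1125 now, so country B offers 312.1125, keeping 187.8875.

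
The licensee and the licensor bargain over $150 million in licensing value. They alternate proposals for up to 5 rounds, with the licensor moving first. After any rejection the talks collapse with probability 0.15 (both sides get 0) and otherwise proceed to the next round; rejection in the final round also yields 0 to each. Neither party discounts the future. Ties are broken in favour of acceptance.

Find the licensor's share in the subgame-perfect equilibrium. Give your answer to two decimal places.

117.06

Round 5 (the licensor proposes): rejection yields 0 for the licensee; the licensor offers 0 and keeps 150.
Round 4 (the licensee proposes): rejecting gives the licensor an expected 0.85 × 150 = 127.5; the licensee offers that and keeps 22.5.
Round 3 (the licensor proposes): rejecting gives the licensee an expected 0.85 × 22.5 = 19.125; the licensor offers that and keeps 130.875.
Round 2 (the licensee proposes): rejecting gives the licensor an expected 0.85 × 130.875 = 111.24375, so the licensee offers 111.24375, keeping 38.75625.
Round 1 (the licensor proposes): rejecting gives the licensee an expected 0.85 × 38.75625 = 32.9428125; the licensor offers that and keeps 117.0571875.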